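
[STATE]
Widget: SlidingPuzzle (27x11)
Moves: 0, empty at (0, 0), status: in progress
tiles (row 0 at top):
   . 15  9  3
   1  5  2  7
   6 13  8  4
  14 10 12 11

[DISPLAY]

┌────┬────┬────┬────┐      
│    │ 15 │  9 │  3 │      
├────┼────┼────┼────┤      
│  1 │  5 │  2 │  7 │      
├────┼────┼────┼────┤      
│  6 │ 13 │  8 │  4 │      
├────┼────┼────┼────┤      
│ 14 │ 10 │ 12 │ 11 │      
└────┴────┴────┴────┘      
Moves: 0                   
                           


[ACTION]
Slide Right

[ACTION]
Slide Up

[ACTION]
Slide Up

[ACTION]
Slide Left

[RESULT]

┌────┬────┬────┬────┐      
│  1 │ 15 │  9 │  3 │      
├────┼────┼────┼────┤      
│  6 │  5 │  2 │  7 │      
├────┼────┼────┼────┤      
│ 13 │    │  8 │  4 │      
├────┼────┼────┼────┤      
│ 14 │ 10 │ 12 │ 11 │      
└────┴────┴────┴────┘      
Moves: 3                   
                           


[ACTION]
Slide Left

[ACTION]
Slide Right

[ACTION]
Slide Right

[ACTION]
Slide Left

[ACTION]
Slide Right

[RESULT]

┌────┬────┬────┬────┐      
│  1 │ 15 │  9 │  3 │      
├────┼────┼────┼────┤      
│  6 │  5 │  2 │  7 │      
├────┼────┼────┼────┤      
│    │ 13 │  8 │  4 │      
├────┼────┼────┼────┤      
│ 14 │ 10 │ 12 │ 11 │      
└────┴────┴────┴────┘      
Moves: 8                   
                           


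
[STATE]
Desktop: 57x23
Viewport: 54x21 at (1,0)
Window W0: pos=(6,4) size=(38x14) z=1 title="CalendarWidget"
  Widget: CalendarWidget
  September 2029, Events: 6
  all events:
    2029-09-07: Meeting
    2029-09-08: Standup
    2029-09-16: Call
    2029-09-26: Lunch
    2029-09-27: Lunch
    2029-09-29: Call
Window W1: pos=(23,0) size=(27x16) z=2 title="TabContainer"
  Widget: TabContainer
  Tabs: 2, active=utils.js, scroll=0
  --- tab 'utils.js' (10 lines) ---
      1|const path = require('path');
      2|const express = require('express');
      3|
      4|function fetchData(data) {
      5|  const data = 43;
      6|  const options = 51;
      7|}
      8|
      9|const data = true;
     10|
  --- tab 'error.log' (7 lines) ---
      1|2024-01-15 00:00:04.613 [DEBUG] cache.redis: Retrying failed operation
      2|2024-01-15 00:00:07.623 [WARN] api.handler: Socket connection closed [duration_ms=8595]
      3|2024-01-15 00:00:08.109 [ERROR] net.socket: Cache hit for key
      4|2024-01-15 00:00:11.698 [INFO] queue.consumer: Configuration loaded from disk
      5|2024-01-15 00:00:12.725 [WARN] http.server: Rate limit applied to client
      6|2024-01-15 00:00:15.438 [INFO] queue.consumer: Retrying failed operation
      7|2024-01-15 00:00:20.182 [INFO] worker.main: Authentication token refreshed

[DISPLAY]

                      ┏━━━━━━━━━━━━━━━━━━━━━━━━━┓     
                      ┃ TabContainer            ┃     
                      ┠─────────────────────────┨     
                      ┃[utils.js]│ error.log    ┃     
     ┏━━━━━━━━━━━━━━━━┃─────────────────────────┃     
     ┃ CalendarWidget ┃const path = require('pat┃     
     ┠────────────────┃const express = require('┃     
     ┃           Septe┃                         ┃     
     ┃Mo Tu We Th Fr S┃function fetchData(data) ┃     
     ┃                ┃  const data = 43;       ┃     
     ┃ 3  4  5  6  7* ┃  const options = 51;    ┃     
     ┃10 11 12 13 14 1┃}                        ┃     
     ┃17 18 19 20 21 2┃                         ┃     
     ┃24 25 26* 27* 28┃const data = true;       ┃     
     ┃                ┃                         ┃     
     ┃                ┗━━━━━━━━━━━━━━━━━━━━━━━━━┛     
     ┃                                    ┃           
     ┗━━━━━━━━━━━━━━━━━━━━━━━━━━━━━━━━━━━━┛           
                                                      
                                                      
                                                      


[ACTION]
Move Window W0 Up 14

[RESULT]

     ┏━━━━━━━━━━━━━━━━┏━━━━━━━━━━━━━━━━━━━━━━━━━┓     
     ┃ CalendarWidget ┃ TabContainer            ┃     
     ┠────────────────┠─────────────────────────┨     
     ┃           Septe┃[utils.js]│ error.log    ┃     
     ┃Mo Tu We Th Fr S┃─────────────────────────┃     
     ┃                ┃const path = require('pat┃     
     ┃ 3  4  5  6  7* ┃const express = require('┃     
     ┃10 11 12 13 14 1┃                         ┃     
     ┃17 18 19 20 21 2┃function fetchData(data) ┃     
     ┃24 25 26* 27* 28┃  const data = 43;       ┃     
     ┃                ┃  const options = 51;    ┃     
     ┃                ┃}                        ┃     
     ┃                ┃                         ┃     
     ┗━━━━━━━━━━━━━━━━┃const data = true;       ┃     
                      ┃                         ┃     
                      ┗━━━━━━━━━━━━━━━━━━━━━━━━━┛     
                                                      
                                                      
                                                      
                                                      
                                                      


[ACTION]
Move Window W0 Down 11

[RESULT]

                      ┏━━━━━━━━━━━━━━━━━━━━━━━━━┓     
                      ┃ TabContainer            ┃     
                      ┠─────────────────────────┨     
                      ┃[utils.js]│ error.log    ┃     
                      ┃─────────────────────────┃     
                      ┃const path = require('pat┃     
                      ┃const express = require('┃     
                      ┃                         ┃     
                      ┃function fetchData(data) ┃     
     ┏━━━━━━━━━━━━━━━━┃  const data = 43;       ┃     
     ┃ CalendarWidget ┃  const options = 51;    ┃     
     ┠────────────────┃}                        ┃     
     ┃           Septe┃                         ┃     
     ┃Mo Tu We Th Fr S┃const data = true;       ┃     
     ┃                ┃                         ┃     
     ┃ 3  4  5  6  7* ┗━━━━━━━━━━━━━━━━━━━━━━━━━┛     
     ┃10 11 12 13 14 15 16*               ┃           
     ┃17 18 19 20 21 22 23                ┃           
     ┃24 25 26* 27* 28 29* 30             ┃           
     ┃                                    ┃           
     ┃                                    ┃           


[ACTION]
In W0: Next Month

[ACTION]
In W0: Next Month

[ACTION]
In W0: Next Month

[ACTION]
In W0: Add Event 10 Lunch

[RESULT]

                      ┏━━━━━━━━━━━━━━━━━━━━━━━━━┓     
                      ┃ TabContainer            ┃     
                      ┠─────────────────────────┨     
                      ┃[utils.js]│ error.log    ┃     
                      ┃─────────────────────────┃     
                      ┃const path = require('pat┃     
                      ┃const express = require('┃     
                      ┃                         ┃     
                      ┃function fetchData(data) ┃     
     ┏━━━━━━━━━━━━━━━━┃  const data = 43;       ┃     
     ┃ CalendarWidget ┃  const options = 51;    ┃     
     ┠────────────────┃}                        ┃     
     ┃           Decem┃                         ┃     
     ┃Mo Tu We Th Fr S┃const data = true;       ┃     
     ┃                ┃                         ┃     
     ┃ 3  4  5  6  7  ┗━━━━━━━━━━━━━━━━━━━━━━━━━┛     
     ┃10* 11 12 13 14 15 16               ┃           
     ┃17 18 19 20 21 22 23                ┃           
     ┃24 25 26 27 28 29 30                ┃           
     ┃31                                  ┃           
     ┃                                    ┃           


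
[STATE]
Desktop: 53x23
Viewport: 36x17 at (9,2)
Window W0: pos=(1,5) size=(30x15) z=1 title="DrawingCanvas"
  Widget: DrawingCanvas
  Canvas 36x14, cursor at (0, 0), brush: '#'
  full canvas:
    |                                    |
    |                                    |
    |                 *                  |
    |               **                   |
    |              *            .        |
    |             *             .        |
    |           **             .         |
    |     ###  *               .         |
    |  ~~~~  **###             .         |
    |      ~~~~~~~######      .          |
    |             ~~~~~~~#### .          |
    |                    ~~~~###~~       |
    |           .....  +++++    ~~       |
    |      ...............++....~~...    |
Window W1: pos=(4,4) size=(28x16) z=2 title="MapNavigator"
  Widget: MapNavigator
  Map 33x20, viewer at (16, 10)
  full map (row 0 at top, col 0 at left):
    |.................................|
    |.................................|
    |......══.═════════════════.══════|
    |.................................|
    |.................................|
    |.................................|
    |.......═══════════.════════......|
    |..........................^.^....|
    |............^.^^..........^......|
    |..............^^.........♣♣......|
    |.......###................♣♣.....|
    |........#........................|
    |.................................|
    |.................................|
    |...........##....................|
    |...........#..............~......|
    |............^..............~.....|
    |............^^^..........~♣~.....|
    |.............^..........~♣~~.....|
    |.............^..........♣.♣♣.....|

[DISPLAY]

                                    
                                    
━━━━━━━━━━━━━━━━━━━━━━┓             
Navigator             ┃             
──────────────────────┨             
......................┃             
......................┃             
═══════════.════════..┃             
...................^.^┃             
.....^.^^..........^..┃             
.......^^.........♣♣..┃             
###......@.........♣♣.┃             
.#....................┃             
......................┃             
......................┃             
....##................┃             
....#..............~..┃             


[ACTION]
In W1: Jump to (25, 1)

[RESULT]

                                    
                                    
━━━━━━━━━━━━━━━━━━━━━━┓             
Navigator             ┃             
──────────────────────┨             
                      ┃             
                      ┃             
                      ┃             
                      ┃             
                      ┃             
.................     ┃             
.........@.......     ┃             
══════════.══════     ┃             
.................     ┃             
.................     ┃             
.................     ┃             
══.════════......     ┃             


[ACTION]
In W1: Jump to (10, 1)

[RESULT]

                                    
                                    
━━━━━━━━━━━━━━━━━━━━━━┓             
Navigator             ┃             
──────────────────────┨             
                      ┃             
                      ┃             
                      ┃             
                      ┃             
                      ┃             
......................┃             
.........@............┃             
.....══.══════════════┃             
......................┃             
......................┃             
......................┃             
......═══════════.════┃             


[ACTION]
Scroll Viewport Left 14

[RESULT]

                                    
                                    
    ┏━━━━━━━━━━━━━━━━━━━━━━━━━━┓    
 ┏━━┃ MapNavigator             ┃    
 ┃ D┠──────────────────────────┨    
 ┠──┃                          ┃    
 ┃+ ┃                          ┃    
 ┃  ┃                          ┃    
 ┃  ┃                          ┃    
 ┃  ┃                          ┃    
 ┃  ┃   .......................┃    
 ┃  ┃   ..........@............┃    
 ┃  ┃   ......══.══════════════┃    
 ┃  ┃   .......................┃    
 ┃  ┃   .......................┃    
 ┃  ┃   .......................┃    
 ┃  ┃   .......═══════════.════┃    


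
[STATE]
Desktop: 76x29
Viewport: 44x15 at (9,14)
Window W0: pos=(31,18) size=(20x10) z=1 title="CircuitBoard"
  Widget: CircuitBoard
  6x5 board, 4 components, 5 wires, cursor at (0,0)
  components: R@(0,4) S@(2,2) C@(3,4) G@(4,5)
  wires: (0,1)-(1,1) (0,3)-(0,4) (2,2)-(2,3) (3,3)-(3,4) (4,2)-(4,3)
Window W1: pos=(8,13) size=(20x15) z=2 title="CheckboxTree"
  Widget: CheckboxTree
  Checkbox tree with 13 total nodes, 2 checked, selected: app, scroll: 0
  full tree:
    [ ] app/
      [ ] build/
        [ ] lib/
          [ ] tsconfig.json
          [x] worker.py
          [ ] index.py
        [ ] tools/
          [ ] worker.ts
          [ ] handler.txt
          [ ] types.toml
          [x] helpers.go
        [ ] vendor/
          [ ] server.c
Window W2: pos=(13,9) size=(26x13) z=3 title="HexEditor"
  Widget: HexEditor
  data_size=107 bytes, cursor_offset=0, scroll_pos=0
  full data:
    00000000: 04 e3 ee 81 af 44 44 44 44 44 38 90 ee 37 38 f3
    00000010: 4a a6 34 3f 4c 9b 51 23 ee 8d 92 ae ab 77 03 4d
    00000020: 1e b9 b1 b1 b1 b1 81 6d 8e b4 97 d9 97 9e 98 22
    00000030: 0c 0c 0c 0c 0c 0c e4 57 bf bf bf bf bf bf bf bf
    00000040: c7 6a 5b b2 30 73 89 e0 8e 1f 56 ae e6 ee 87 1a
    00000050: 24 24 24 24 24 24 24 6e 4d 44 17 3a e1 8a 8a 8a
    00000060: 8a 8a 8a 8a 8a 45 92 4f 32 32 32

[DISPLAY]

 Che┃00000020  1e b9 b1 b1 b1┃              
────┃00000030  0c 0c 0c 0c 0c┃              
>[-]┃00000040  c7 6a 5b b2 30┃              
   [┃00000050  24 24 24 24 24┃              
    ┃00000060  8a 8a 8a 8a 8a┃━━━━━━━━━━━┓  
    ┃                        ┃tBoard     ┃  
    ┃                        ┃───────────┨  
    ┗━━━━━━━━━━━━━━━━━━━━━━━━┛2 3 4 5    ┃  
     [-] tools/   ┃   ┃0  [.]  ·       · ┃  
       [ ] worker.┃   ┃        │         ┃  
       [ ] handler┃   ┃1       ·         ┃  
       [ ] types.t┃   ┃                  ┃  
       [x] helpers┃   ┃2           S ─ · ┃  
━━━━━━━━━━━━━━━━━━┛   ┗━━━━━━━━━━━━━━━━━━┛  
                                            


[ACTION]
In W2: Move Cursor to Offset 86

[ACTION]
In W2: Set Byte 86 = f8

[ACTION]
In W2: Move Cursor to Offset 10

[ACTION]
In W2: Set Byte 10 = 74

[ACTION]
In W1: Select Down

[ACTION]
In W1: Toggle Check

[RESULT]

 Che┃00000020  1e b9 b1 b1 b1┃              
────┃00000030  0c 0c 0c 0c 0c┃              
 [x]┃00000040  c7 6a 5b b2 30┃              
>  [┃00000050  24 24 24 24 24┃              
    ┃00000060  8a 8a 8a 8a 8a┃━━━━━━━━━━━┓  
    ┃                        ┃tBoard     ┃  
    ┃                        ┃───────────┨  
    ┗━━━━━━━━━━━━━━━━━━━━━━━━┛2 3 4 5    ┃  
     [x] tools/   ┃   ┃0  [.]  ·       · ┃  
       [x] worker.┃   ┃        │         ┃  
       [x] handler┃   ┃1       ·         ┃  
       [x] types.t┃   ┃                  ┃  
       [x] helpers┃   ┃2           S ─ · ┃  
━━━━━━━━━━━━━━━━━━┛   ┗━━━━━━━━━━━━━━━━━━┛  
                                            


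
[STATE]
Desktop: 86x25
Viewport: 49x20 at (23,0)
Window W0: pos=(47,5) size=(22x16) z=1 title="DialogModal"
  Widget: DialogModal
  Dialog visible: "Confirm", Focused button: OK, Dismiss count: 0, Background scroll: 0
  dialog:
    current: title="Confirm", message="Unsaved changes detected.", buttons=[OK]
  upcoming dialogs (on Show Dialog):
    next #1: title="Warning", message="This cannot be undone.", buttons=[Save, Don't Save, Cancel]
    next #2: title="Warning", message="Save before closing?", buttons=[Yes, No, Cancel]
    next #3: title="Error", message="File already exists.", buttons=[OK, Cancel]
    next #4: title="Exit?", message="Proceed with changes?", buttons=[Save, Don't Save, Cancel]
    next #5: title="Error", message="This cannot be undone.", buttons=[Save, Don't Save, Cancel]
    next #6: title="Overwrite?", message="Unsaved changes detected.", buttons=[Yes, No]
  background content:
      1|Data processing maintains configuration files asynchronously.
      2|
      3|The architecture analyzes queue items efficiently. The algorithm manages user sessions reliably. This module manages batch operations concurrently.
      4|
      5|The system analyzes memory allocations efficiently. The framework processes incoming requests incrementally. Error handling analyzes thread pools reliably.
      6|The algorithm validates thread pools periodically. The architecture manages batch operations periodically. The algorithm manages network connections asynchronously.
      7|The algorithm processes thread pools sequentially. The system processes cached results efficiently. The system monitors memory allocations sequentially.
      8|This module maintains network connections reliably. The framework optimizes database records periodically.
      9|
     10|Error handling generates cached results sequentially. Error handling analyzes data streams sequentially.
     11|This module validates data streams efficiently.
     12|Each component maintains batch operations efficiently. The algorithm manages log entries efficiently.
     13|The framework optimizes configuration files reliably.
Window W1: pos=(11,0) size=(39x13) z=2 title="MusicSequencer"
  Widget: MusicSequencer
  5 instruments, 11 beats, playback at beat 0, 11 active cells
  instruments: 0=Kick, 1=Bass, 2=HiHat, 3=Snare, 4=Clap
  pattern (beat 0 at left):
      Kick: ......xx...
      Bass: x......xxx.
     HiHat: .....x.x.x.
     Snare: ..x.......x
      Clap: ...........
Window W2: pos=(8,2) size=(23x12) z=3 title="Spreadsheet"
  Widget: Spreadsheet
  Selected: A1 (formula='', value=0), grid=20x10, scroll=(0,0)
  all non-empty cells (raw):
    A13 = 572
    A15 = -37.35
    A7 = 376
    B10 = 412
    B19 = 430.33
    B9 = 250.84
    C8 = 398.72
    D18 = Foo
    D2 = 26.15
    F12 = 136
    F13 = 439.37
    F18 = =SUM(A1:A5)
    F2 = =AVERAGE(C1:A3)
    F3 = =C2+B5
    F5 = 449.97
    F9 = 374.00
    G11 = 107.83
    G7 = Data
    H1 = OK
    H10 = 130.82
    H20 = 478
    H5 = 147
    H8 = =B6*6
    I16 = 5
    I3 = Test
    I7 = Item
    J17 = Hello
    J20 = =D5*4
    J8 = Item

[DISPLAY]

━━━━━━━━━━━━━━━━━━━━━━━━━━┓                      
ncer                      ┃                      
━━━━━━━┓──────────────────┨                      
       ┃                  ┃                      
───────┨                  ┃                      
       ┃                  ┃━━━━━━━━━━━━━━━━━━┓   
 B     ┃                  ┃ialogModal        ┃   
-------┃                  ┃──────────────────┨   
     0 ┃                  ┃ta processing main┃   
     0 ┃                  ┃                  ┃   
     0 ┃                  ┃e architecture ana┃   
     0 ┃                  ┃┌──────────────┐  ┃   
     0 ┃━━━━━━━━━━━━━━━━━━┛│   Confirm    │s ┃   
━━━━━━━┛                ┃Th│Unsaved change│da┃   
                        ┃Th│     [OK]     │es┃   
                        ┃Th└──────────────┘in┃   
                        ┃                    ┃   
                        ┃Error handling gener┃   
                        ┃This module validate┃   
                        ┃Each component maint┃   


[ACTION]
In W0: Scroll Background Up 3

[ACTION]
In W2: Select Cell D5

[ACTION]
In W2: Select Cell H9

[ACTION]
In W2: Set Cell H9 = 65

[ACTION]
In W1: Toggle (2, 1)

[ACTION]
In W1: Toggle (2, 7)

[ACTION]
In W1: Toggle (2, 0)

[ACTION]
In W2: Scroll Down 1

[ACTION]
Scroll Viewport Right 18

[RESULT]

━━━━━━━━━━━━┓                                    
            ┃                                    
────────────┨                                    
            ┃                                    
            ┃                                    
            ┃━━━━━━━━━━━━━━━━━━┓                 
            ┃ialogModal        ┃                 
            ┃──────────────────┨                 
            ┃ta processing main┃                 
            ┃                  ┃                 
            ┃e architecture ana┃                 
            ┃┌──────────────┐  ┃                 
━━━━━━━━━━━━┛│   Confirm    │s ┃                 
          ┃Th│Unsaved change│da┃                 
          ┃Th│     [OK]     │es┃                 
          ┃Th└──────────────┘in┃                 
          ┃                    ┃                 
          ┃Error handling gener┃                 
          ┃This module validate┃                 
          ┃Each component maint┃                 


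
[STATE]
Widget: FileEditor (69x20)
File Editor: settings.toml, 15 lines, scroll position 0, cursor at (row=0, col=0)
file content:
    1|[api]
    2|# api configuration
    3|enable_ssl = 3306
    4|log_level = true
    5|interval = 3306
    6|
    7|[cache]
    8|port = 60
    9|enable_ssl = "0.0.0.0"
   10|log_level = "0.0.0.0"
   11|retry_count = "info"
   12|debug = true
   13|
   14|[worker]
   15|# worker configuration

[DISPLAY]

█api]                                                               ▲
# api configuration                                                 █
enable_ssl = 3306                                                   ░
log_level = true                                                    ░
interval = 3306                                                     ░
                                                                    ░
[cache]                                                             ░
port = 60                                                           ░
enable_ssl = "0.0.0.0"                                              ░
log_level = "0.0.0.0"                                               ░
retry_count = "info"                                                ░
debug = true                                                        ░
                                                                    ░
[worker]                                                            ░
# worker configuration                                              ░
                                                                    ░
                                                                    ░
                                                                    ░
                                                                    ░
                                                                    ▼


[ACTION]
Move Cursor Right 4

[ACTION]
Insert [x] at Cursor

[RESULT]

[apix█                                                              ▲
# api configuration                                                 █
enable_ssl = 3306                                                   ░
log_level = true                                                    ░
interval = 3306                                                     ░
                                                                    ░
[cache]                                                             ░
port = 60                                                           ░
enable_ssl = "0.0.0.0"                                              ░
log_level = "0.0.0.0"                                               ░
retry_count = "info"                                                ░
debug = true                                                        ░
                                                                    ░
[worker]                                                            ░
# worker configuration                                              ░
                                                                    ░
                                                                    ░
                                                                    ░
                                                                    ░
                                                                    ▼


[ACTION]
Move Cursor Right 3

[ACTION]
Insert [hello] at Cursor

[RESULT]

[apix]hello█                                                        ▲
# api configuration                                                 █
enable_ssl = 3306                                                   ░
log_level = true                                                    ░
interval = 3306                                                     ░
                                                                    ░
[cache]                                                             ░
port = 60                                                           ░
enable_ssl = "0.0.0.0"                                              ░
log_level = "0.0.0.0"                                               ░
retry_count = "info"                                                ░
debug = true                                                        ░
                                                                    ░
[worker]                                                            ░
# worker configuration                                              ░
                                                                    ░
                                                                    ░
                                                                    ░
                                                                    ░
                                                                    ▼


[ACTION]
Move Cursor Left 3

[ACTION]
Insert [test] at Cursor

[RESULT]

[apix]hetest█lo                                                     ▲
# api configuration                                                 █
enable_ssl = 3306                                                   ░
log_level = true                                                    ░
interval = 3306                                                     ░
                                                                    ░
[cache]                                                             ░
port = 60                                                           ░
enable_ssl = "0.0.0.0"                                              ░
log_level = "0.0.0.0"                                               ░
retry_count = "info"                                                ░
debug = true                                                        ░
                                                                    ░
[worker]                                                            ░
# worker configuration                                              ░
                                                                    ░
                                                                    ░
                                                                    ░
                                                                    ░
                                                                    ▼


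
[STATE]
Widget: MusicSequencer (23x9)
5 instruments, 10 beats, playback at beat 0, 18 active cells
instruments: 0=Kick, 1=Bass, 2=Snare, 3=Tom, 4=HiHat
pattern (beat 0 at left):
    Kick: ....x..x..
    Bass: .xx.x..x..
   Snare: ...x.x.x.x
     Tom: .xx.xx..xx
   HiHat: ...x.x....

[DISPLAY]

      ▼123456789       
  Kick····█··█··       
  Bass·██·█··█··       
 Snare···█·█·█·█       
   Tom·██·██··██       
 HiHat···█·█····       
                       
                       
                       


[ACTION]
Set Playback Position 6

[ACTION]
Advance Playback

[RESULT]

      0123456▼89       
  Kick····█··█··       
  Bass·██·█··█··       
 Snare···█·█·█·█       
   Tom·██·██··██       
 HiHat···█·█····       
                       
                       
                       


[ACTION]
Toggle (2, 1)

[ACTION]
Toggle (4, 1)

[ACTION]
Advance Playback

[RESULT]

      01234567▼9       
  Kick····█··█··       
  Bass·██·█··█··       
 Snare·█·█·█·█·█       
   Tom·██·██··██       
 HiHat·█·█·█····       
                       
                       
                       


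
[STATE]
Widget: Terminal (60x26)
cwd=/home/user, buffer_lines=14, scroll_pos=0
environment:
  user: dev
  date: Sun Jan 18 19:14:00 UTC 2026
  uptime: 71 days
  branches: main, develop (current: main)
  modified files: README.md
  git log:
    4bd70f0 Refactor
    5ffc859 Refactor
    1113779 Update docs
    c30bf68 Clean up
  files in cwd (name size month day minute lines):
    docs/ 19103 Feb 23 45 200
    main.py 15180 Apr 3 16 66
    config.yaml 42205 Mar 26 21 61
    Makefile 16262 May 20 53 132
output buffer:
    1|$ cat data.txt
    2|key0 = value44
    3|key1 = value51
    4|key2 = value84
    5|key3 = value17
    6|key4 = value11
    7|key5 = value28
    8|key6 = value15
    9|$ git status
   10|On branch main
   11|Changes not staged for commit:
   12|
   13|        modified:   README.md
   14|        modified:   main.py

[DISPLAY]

$ cat data.txt                                              
key0 = value44                                              
key1 = value51                                              
key2 = value84                                              
key3 = value17                                              
key4 = value11                                              
key5 = value28                                              
key6 = value15                                              
$ git status                                                
On branch main                                              
Changes not staged for commit:                              
                                                            
        modified:   README.md                               
        modified:   main.py                                 
$ █                                                         
                                                            
                                                            
                                                            
                                                            
                                                            
                                                            
                                                            
                                                            
                                                            
                                                            
                                                            


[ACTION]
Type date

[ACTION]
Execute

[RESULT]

$ cat data.txt                                              
key0 = value44                                              
key1 = value51                                              
key2 = value84                                              
key3 = value17                                              
key4 = value11                                              
key5 = value28                                              
key6 = value15                                              
$ git status                                                
On branch main                                              
Changes not staged for commit:                              
                                                            
        modified:   README.md                               
        modified:   main.py                                 
$ date                                                      
Sun Jan 18 19:14:00 UTC 2026                                
$ █                                                         
                                                            
                                                            
                                                            
                                                            
                                                            
                                                            
                                                            
                                                            
                                                            


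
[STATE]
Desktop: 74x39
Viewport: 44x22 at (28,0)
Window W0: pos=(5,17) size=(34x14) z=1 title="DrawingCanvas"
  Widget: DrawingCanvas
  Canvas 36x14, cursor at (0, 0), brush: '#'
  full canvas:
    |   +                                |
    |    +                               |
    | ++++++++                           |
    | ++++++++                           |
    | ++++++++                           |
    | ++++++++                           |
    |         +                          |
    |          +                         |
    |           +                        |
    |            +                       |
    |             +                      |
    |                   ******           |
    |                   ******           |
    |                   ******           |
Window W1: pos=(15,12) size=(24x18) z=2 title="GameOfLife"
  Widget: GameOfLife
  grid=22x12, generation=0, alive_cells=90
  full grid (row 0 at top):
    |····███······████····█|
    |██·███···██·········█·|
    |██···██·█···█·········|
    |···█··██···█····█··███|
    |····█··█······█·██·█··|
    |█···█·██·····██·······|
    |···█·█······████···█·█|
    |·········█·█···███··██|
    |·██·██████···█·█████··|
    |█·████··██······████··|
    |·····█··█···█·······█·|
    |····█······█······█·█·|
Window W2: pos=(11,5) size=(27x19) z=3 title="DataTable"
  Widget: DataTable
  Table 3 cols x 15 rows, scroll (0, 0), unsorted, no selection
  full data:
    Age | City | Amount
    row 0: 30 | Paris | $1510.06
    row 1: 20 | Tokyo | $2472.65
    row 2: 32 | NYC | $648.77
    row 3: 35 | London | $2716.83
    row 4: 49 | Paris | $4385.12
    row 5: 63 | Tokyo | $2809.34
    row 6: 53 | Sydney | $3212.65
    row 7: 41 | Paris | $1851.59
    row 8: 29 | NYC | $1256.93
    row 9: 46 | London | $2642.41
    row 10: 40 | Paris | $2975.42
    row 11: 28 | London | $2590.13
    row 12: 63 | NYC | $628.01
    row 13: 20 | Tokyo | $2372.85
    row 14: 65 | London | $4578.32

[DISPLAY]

                                            
                                            
                                            
                                            
                                            
━━━━━━━━━┓                                  
         ┃                                  
─────────┨                                  
t        ┃                                  
───      ┃                                  
.06      ┃                                  
.65      ┃                                  
77       ┃┓                                 
.83      ┃┃                                 
.12      ┃┨                                 
.34      ┃┃                                 
.65      ┃┃                                 
.59      ┃┃                                 
.93      ┃┃                                 
.41      ┃┃                                 
.42      ┃┃                                 
.13      ┃┃                                 


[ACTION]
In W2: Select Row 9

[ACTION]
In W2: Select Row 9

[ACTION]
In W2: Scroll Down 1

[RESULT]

                                            
                                            
                                            
                                            
                                            
━━━━━━━━━┓                                  
         ┃                                  
─────────┨                                  
t        ┃                                  
───      ┃                                  
.65      ┃                                  
77       ┃                                  
.83      ┃┓                                 
.12      ┃┃                                 
.34      ┃┨                                 
.65      ┃┃                                 
.59      ┃┃                                 
.93      ┃┃                                 
.41      ┃┃                                 
.42      ┃┃                                 
.13      ┃┃                                 
01       ┃┃                                 
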